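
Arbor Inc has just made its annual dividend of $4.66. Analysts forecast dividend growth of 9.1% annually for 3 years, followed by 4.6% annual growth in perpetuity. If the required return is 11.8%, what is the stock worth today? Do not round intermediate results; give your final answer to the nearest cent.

$76.23

D_1 = 5.08406
D_2 = 5.54671
D_3 = 6.05146
Terminal value at year 3: TV = D_3×(1+g_2)/(r−g_2) = 6.32983/0.072 = 87.91427
P_0 = D_1/(1+r)^1 + D_2/(1+r)^2 + D_3/(1+r)^3 + TV/(1+r)^3
    = 4.54746 + 4.43764 + 4.33047 + 62.91207 = 76.22763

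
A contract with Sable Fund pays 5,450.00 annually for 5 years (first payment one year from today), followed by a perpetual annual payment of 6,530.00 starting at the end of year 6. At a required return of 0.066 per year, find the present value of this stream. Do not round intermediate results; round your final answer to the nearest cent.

PV of 5-year annuity: 5,450.00 × [1 − (1+0.066)^−5] / 0.066 = 22587.45915
Perpetuity value at year 5: 6,530.00 / 0.066 = 98939.39394
PV of perpetuity: 98939.39394 / (1+0.066)^5 = 71875.88783
Total PV = 22587.45915 + 71875.88783 = 94463.34699

94463.35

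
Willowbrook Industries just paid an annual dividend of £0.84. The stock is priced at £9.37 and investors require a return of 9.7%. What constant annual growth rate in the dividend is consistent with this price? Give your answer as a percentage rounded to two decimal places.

0.67%

P = D₀(1+g)/(r−g) ⇒ P(r−g) = D₀(1+g) ⇒ g(P+D₀) = P·r − D₀
g = (P·r − D₀)/(P + D₀) = (£9.37×0.097 − £0.84) / (£9.37 + £0.84) = 0.006747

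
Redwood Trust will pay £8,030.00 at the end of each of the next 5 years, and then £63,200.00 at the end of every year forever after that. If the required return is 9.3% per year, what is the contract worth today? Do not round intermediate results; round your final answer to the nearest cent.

PV of 5-year annuity: £8,030.00 × [1 − (1+0.093)^−5] / 0.093 = 30992.28110
Perpetuity value at year 5: £63,200.00 / 0.093 = 679569.89247
PV of perpetuity: 679569.89247 / (1+0.093)^5 = 435645.58790
Total PV = 30992.28110 + 435645.58790 = 466637.86901

£466637.87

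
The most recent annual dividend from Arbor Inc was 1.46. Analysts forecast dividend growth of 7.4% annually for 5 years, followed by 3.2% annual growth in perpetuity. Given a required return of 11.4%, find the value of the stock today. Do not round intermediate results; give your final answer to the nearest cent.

D_1 = 1.56804
D_2 = 1.68407
D_3 = 1.80870
D_4 = 1.94254
D_5 = 2.08629
Terminal value at year 5: TV = D_5×(1+g_2)/(r−g_2) = 2.15305/0.082 = 26.25670
P_0 = D_1/(1+r)^1 + D_2/(1+r)^2 + D_3/(1+r)^3 + D_4/(1+r)^4 + D_5/(1+r)^5 + TV/(1+r)^5
    = 1.40758 + 1.35703 + 1.30831 + 1.26133 + 1.21604 + 15.30432 = 21.85462

21.85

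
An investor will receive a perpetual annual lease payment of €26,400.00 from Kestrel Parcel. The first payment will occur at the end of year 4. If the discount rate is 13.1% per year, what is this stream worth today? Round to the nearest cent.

Value at end of year 3: C / r = €26,400.00 / 0.131 = €201,526.7176
Discount to today: PV = €201,526.7176 / (1 + 0.131)^3 = €201,526.7176 / 1.446731 = €139,297.98

€139297.98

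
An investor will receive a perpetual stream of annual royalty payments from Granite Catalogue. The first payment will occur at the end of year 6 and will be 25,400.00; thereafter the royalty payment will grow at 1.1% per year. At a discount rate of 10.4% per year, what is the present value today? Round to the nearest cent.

Value at end of year 5: C₁ / (r − g) = 25,400.00 / (0.104 − 0.011) = 273,118.2796
Discount to today: PV = 273,118.2796 / (1 + 0.104)^5 = 273,118.2796 / 1.640006 = 166,534.95

166534.95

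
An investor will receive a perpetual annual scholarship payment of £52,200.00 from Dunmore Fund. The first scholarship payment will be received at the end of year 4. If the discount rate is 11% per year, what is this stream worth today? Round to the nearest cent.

Value at end of year 3: C / r = £52,200.00 / 0.11 = £474,545.4545
Discount to today: PV = £474,545.4545 / (1 + 0.11)^3 = £474,545.4545 / 1.367631 = £346,983.55

£346983.55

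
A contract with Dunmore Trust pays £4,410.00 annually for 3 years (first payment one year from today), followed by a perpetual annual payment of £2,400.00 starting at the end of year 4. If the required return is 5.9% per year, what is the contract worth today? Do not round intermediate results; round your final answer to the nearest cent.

PV of 3-year annuity: £4,410.00 × [1 − (1+0.059)^−3] / 0.059 = 11809.82643
Perpetuity value at year 3: £2,400.00 / 0.059 = 40677.96610
PV of perpetuity: 40677.96610 / (1+0.059)^3 = 34250.84968
Total PV = 11809.82643 + 34250.84968 = 46060.67610

£46060.68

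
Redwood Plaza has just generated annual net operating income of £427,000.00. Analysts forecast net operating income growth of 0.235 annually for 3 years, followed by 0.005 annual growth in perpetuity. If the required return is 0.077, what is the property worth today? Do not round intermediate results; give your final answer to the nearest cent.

D_1 = 527345.00000
D_2 = 651271.07500
D_3 = 804319.77762
Terminal value at year 3: TV = D_3×(1+g_2)/(r−g_2) = 808341.37651/0.072 = 11226963.56268
P_0 = D_1/(1+r)^1 + D_2/(1+r)^2 + D_3/(1+r)^3 + TV/(1+r)^3
    = 489642.52553 + 561474.94804 + 643845.46038 + 8987009.55107 = 10681972.48501

£10681972.49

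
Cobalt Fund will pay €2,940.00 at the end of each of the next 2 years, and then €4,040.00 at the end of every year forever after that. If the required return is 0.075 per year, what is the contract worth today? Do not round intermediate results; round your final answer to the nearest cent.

€51891.54

PV of 2-year annuity: €2,940.00 × [1 − (1+0.075)^−2] / 0.075 = 5278.96160
Perpetuity value at year 2: €4,040.00 / 0.075 = 53866.66667
PV of perpetuity: 53866.66667 / (1+0.075)^2 = 46612.58338
Total PV = 5278.96160 + 46612.58338 = 51891.54498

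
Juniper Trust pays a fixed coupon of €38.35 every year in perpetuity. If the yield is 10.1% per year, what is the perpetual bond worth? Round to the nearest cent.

€379.70

Level perpetuity: PV = C / r = €38.35 / 0.101 = €379.70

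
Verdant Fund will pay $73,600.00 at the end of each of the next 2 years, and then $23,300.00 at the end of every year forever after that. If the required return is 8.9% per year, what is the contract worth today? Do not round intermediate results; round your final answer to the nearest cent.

$350401.21

PV of 2-year annuity: $73,600.00 × [1 − (1+0.089)^−2] / 0.089 = 129646.40984
Perpetuity value at year 2: $23,300.00 / 0.089 = 261797.75281
PV of perpetuity: 261797.75281 / (1+0.089)^2 = 220754.79969
Total PV = 129646.40984 + 220754.79969 = 350401.20953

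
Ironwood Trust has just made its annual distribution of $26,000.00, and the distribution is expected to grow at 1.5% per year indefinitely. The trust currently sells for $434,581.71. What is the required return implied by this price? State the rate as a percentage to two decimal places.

7.57%

D₁ = $26,000.00 × 1.015 = $26,390.0000
P = D₁/(r − g) ⇒ r = D₁/P + g = $26,390.0000/$434,581.71 + 0.015 = 0.060725 + 0.015 = 0.075725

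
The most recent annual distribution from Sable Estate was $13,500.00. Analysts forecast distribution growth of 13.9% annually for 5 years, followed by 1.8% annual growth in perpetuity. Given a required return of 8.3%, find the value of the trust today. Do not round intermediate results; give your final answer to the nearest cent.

$350768.77

D_1 = 15376.50000
D_2 = 17513.83350
D_3 = 19948.25636
D_4 = 22721.06399
D_5 = 25879.29188
Terminal value at year 5: TV = D_5×(1+g_2)/(r−g_2) = 26345.11914/0.065 = 405309.52521
P_0 = D_1/(1+r)^1 + D_2/(1+r)^2 + D_3/(1+r)^3 + D_4/(1+r)^4 + D_5/(1+r)^5 + TV/(1+r)^5
    = 14198.06094 + 14932.21737 + 15704.33572 + 16516.37893 + 17370.41146 + 272047.36710 = 350768.77152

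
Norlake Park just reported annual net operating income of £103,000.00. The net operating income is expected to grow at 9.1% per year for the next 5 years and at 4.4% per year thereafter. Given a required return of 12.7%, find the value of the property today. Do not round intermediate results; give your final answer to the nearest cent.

£1569147.49

D_1 = 112373.00000
D_2 = 122598.94300
D_3 = 133755.44681
D_4 = 145927.19247
D_5 = 159206.56699
Terminal value at year 5: TV = D_5×(1+g_2)/(r−g_2) = 166211.65594/0.083 = 2002550.07151
P_0 = D_1/(1+r)^1 + D_2/(1+r)^2 + D_3/(1+r)^3 + D_4/(1+r)^4 + D_5/(1+r)^5 + TV/(1+r)^5
    = 99709.84916 + 96524.79630 + 93441.48426 + 90456.66311 + 87567.18674 + 1101447.50552 = 1569147.48510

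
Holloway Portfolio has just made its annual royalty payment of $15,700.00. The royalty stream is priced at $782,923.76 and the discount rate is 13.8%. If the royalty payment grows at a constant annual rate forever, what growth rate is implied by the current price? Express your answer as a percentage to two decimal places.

11.56%

P = D₀(1+g)/(r−g) ⇒ P(r−g) = D₀(1+g) ⇒ g(P+D₀) = P·r − D₀
g = (P·r − D₀)/(P + D₀) = ($782,923.76×0.138 − $15,700.00) / ($782,923.76 + $15,700.00) = 0.115628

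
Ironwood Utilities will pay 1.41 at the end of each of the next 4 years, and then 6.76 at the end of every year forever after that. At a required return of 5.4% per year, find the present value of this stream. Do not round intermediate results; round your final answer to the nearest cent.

PV of 4-year annuity: 1.41 × [1 − (1+0.054)^−4] / 0.054 = 4.95368
Perpetuity value at year 4: 6.76 / 0.054 = 125.18519
PV of perpetuity: 125.18519 / (1+0.054)^4 = 101.43562
Total PV = 4.95368 + 101.43562 = 106.38930

106.39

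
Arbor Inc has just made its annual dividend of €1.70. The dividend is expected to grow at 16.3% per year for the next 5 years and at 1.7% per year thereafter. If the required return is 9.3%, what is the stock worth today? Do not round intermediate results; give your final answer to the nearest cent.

D_1 = 1.97710
D_2 = 2.29937
D_3 = 2.67416
D_4 = 3.11005
D_5 = 3.61699
Terminal value at year 5: TV = D_5×(1+g_2)/(r−g_2) = 3.67848/0.076 = 48.40106
P_0 = D_1/(1+r)^1 + D_2/(1+r)^2 + D_3/(1+r)^3 + D_4/(1+r)^4 + D_5/(1+r)^5 + TV/(1+r)^5
    = 1.80887 + 1.92472 + 2.04799 + 2.17915 + 2.31871 + 31.02802 = 41.30747

€41.31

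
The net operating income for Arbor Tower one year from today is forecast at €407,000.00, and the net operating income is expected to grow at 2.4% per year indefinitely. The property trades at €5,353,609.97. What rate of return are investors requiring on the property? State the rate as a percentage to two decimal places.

10.00%

P = D₁/(r − g) ⇒ r = D₁/P + g = €407,000.0000/€5,353,609.97 + 0.024 = 0.076023 + 0.024 = 0.100023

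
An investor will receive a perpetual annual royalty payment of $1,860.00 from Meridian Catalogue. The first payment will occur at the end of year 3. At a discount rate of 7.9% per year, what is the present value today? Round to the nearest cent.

Value at end of year 2: C / r = $1,860.00 / 0.079 = $23,544.3038
Discount to today: PV = $23,544.3038 / (1 + 0.079)^2 = $23,544.3038 / 1.164241 = $20,222.88

$20222.88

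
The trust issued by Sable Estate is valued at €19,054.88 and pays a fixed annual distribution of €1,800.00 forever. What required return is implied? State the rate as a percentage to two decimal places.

P = C/r ⇒ r = C/P = €1,800.00/€19,054.88 = 0.094464

9.45%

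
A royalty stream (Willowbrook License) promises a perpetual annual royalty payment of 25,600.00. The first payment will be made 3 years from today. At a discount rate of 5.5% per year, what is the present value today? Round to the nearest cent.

418188.76

Value at end of year 2: C / r = 25,600.00 / 0.055 = 465,454.5455
Discount to today: PV = 465,454.5455 / (1 + 0.055)^2 = 465,454.5455 / 1.113025 = 418,188.76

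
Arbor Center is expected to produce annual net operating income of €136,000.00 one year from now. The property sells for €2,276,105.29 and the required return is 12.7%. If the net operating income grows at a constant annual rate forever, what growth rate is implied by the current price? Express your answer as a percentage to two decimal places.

P = D₁/(r−g) ⇒ g = r − D₁/P = 0.127 − €136,000.00/€2,276,105.29 = 0.067249

6.72%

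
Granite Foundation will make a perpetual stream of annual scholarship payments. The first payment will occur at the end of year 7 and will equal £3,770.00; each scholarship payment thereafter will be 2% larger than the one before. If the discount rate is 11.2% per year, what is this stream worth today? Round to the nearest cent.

£21673.29

Value at end of year 6: C₁ / (r − g) = £3,770.00 / (0.112 − 0.02) = £40,978.2609
Discount to today: PV = £40,978.2609 / (1 + 0.112)^6 = £40,978.2609 / 1.890727 = £21,673.29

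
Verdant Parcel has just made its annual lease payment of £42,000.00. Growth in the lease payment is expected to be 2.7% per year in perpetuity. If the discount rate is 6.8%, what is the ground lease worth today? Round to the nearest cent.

£1052048.78

D₁ = D₀ × (1 + g) = £42,000.00 × 1.027 = £43,134.0000
Growing perpetuity: P = D₁ / (r − g) = £43,134.0000 / (0.068 − 0.027) = £1,052,048.78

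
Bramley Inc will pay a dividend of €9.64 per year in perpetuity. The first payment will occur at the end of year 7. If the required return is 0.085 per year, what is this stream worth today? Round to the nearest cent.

Value at end of year 6: C / r = €9.64 / 0.085 = €113.4118
Discount to today: PV = €113.4118 / (1 + 0.085)^6 = €113.4118 / 1.631468 = €69.52

€69.52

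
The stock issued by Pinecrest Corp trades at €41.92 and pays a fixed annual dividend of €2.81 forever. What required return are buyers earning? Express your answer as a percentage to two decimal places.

6.70%

P = C/r ⇒ r = C/P = €2.81/€41.92 = 0.067032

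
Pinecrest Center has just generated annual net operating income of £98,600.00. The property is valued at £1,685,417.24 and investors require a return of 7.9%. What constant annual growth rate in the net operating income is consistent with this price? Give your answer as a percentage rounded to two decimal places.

1.94%

P = D₀(1+g)/(r−g) ⇒ P(r−g) = D₀(1+g) ⇒ g(P+D₀) = P·r − D₀
g = (P·r − D₀)/(P + D₀) = (£1,685,417.24×0.079 − £98,600.00) / (£1,685,417.24 + £98,600.00) = 0.019365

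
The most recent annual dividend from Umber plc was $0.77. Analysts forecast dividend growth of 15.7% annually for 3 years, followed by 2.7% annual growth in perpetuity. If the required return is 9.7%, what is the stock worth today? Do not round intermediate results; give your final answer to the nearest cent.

D_1 = 0.89089
D_2 = 1.03076
D_3 = 1.19259
Terminal value at year 3: TV = D_3×(1+g_2)/(r−g_2) = 1.22479/0.07 = 17.49698
P_0 = D_1/(1+r)^1 + D_2/(1+r)^2 + D_3/(1+r)^3 + TV/(1+r)^3
    = 0.81211 + 0.85653 + 0.90338 + 13.25389 = 15.82592

$15.83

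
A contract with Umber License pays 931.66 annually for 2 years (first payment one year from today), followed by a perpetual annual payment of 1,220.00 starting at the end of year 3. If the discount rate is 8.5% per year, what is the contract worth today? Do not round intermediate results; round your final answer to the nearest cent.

13842.26

PV of 2-year annuity: 931.66 × [1 − (1+0.085)^−2] / 0.085 = 1650.07632
Perpetuity value at year 2: 1,220.00 / 0.085 = 14352.94118
PV of perpetuity: 14352.94118 / (1+0.085)^2 = 12192.18176
Total PV = 1650.07632 + 12192.18176 = 13842.25809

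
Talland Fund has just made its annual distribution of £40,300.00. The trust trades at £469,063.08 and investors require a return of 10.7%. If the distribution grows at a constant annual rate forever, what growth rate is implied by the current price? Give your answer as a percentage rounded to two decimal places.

P = D₀(1+g)/(r−g) ⇒ P(r−g) = D₀(1+g) ⇒ g(P+D₀) = P·r − D₀
g = (P·r − D₀)/(P + D₀) = (£469,063.08×0.107 − £40,300.00) / (£469,063.08 + £40,300.00) = 0.019416

1.94%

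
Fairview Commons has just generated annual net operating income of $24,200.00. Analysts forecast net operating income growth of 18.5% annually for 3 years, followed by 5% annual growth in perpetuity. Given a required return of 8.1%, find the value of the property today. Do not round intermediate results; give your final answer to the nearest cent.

$1167231.15

D_1 = 28677.00000
D_2 = 33982.24500
D_3 = 40268.96033
Terminal value at year 3: TV = D_3×(1+g_2)/(r−g_2) = 42282.40834/0.031 = 1363948.65617
P_0 = D_1/(1+r)^1 + D_2/(1+r)^2 + D_3/(1+r)^3 + TV/(1+r)^3
    = 26528.21462 + 29080.42028 + 31878.16654 + 1079744.35052 = 1167231.15196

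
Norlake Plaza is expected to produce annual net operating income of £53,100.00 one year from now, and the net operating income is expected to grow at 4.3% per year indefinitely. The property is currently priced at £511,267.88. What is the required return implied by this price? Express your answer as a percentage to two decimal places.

P = D₁/(r − g) ⇒ r = D₁/P + g = £53,100.0000/£511,267.88 + 0.043 = 0.103859 + 0.043 = 0.146859

14.69%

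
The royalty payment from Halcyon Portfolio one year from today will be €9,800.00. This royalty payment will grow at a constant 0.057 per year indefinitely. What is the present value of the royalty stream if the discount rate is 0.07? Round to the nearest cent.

€753846.15

Growing perpetuity: P = D₁ / (r − g) = €9,800.0000 / (0.07 − 0.057) = €753,846.15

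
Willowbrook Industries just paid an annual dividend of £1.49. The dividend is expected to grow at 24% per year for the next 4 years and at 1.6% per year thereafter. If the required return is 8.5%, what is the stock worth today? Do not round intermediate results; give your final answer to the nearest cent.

D_1 = 1.84760
D_2 = 2.29102
D_3 = 2.84087
D_4 = 3.52268
Terminal value at year 4: TV = D_4×(1+g_2)/(r−g_2) = 3.57904/0.069 = 51.87016
P_0 = D_1/(1+r)^1 + D_2/(1+r)^2 + D_3/(1+r)^3 + D_4/(1+r)^4 + TV/(1+r)^4
    = 1.70286 + 1.94612 + 2.22414 + 2.54187 + 37.42818 = 45.84317

£45.84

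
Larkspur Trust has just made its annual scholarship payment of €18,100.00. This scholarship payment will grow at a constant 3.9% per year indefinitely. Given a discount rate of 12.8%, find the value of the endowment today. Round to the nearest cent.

D₁ = D₀ × (1 + g) = €18,100.00 × 1.039 = €18,805.9000
Growing perpetuity: P = D₁ / (r − g) = €18,805.9000 / (0.128 − 0.039) = €211,302.25

€211302.25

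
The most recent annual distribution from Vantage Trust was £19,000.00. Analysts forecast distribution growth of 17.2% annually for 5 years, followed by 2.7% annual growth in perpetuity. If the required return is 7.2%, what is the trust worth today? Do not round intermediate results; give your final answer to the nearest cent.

£802424.18

D_1 = 22268.00000
D_2 = 26098.09600
D_3 = 30586.96851
D_4 = 35847.92710
D_5 = 42013.77056
Terminal value at year 5: TV = D_5×(1+g_2)/(r−g_2) = 43148.14236/0.045 = 958847.60804
P_0 = D_1/(1+r)^1 + D_2/(1+r)^2 + D_3/(1+r)^3 + D_4/(1+r)^4 + D_5/(1+r)^5 + TV/(1+r)^5
    = 20772.38806 + 22710.11083 + 24828.59131 + 27144.69125 + 29676.84528 + 677291.55794 = 802424.18467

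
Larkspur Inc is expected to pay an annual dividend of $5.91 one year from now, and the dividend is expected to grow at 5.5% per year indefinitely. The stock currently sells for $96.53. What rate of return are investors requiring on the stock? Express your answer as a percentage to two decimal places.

11.62%

P = D₁/(r − g) ⇒ r = D₁/P + g = $5.9100/$96.53 + 0.055 = 0.061224 + 0.055 = 0.116224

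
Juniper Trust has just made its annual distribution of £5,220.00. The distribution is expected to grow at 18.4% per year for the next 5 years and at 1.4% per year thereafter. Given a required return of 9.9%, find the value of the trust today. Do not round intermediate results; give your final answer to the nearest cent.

D_1 = 6180.48000
D_2 = 7317.68832
D_3 = 8664.14297
D_4 = 10258.34528
D_5 = 12145.88081
Terminal value at year 5: TV = D_5×(1+g_2)/(r−g_2) = 12315.92314/0.085 = 144893.21341
P_0 = D_1/(1+r)^1 + D_2/(1+r)^2 + D_3/(1+r)^3 + D_4/(1+r)^4 + D_5/(1+r)^5 + TV/(1+r)^5
    = 5623.73066 + 6058.68709 + 6527.28436 + 7032.12437 + 7576.01024 + 90377.34565 = 123195.18236

£123195.18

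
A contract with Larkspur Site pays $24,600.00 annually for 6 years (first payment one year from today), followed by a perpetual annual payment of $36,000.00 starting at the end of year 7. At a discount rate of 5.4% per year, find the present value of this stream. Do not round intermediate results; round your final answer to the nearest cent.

PV of 6-year annuity: $24,600.00 × [1 − (1+0.054)^−6] / 0.054 = 123280.54382
Perpetuity value at year 6: $36,000.00 / 0.054 = 666666.66667
PV of perpetuity: 666666.66667 / (1+0.054)^6 = 486256.11474
Total PV = 123280.54382 + 486256.11474 = 609536.65856

$609536.66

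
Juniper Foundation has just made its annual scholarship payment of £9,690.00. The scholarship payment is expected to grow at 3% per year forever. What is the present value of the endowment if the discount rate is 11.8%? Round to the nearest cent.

D₁ = D₀ × (1 + g) = £9,690.00 × 1.03 = £9,980.7000
Growing perpetuity: P = D₁ / (r − g) = £9,980.7000 / (0.118 − 0.03) = £113,417.05

£113417.05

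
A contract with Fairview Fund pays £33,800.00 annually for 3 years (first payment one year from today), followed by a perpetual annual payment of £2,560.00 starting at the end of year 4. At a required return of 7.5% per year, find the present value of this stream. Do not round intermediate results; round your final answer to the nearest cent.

PV of 3-year annuity: £33,800.00 × [1 − (1+0.075)^−3] / 0.075 = 87897.77001
Perpetuity value at year 3: £2,560.00 / 0.075 = 34133.33333
PV of perpetuity: 34133.33333 / (1+0.075)^3 = 27475.98744
Total PV = 87897.77001 + 27475.98744 = 115373.75745

£115373.76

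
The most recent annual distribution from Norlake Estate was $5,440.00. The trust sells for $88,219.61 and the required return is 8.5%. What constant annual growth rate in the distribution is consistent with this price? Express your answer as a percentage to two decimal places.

2.20%

P = D₀(1+g)/(r−g) ⇒ P(r−g) = D₀(1+g) ⇒ g(P+D₀) = P·r − D₀
g = (P·r − D₀)/(P + D₀) = ($88,219.61×0.085 − $5,440.00) / ($88,219.61 + $5,440.00) = 0.021980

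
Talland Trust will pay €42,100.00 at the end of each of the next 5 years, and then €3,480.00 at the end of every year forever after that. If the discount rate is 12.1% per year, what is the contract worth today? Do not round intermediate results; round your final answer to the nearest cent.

€167632.59

PV of 5-year annuity: €42,100.00 × [1 − (1+0.121)^−5] / 0.121 = 151385.86910
Perpetuity value at year 5: €3,480.00 / 0.121 = 28760.33058
PV of perpetuity: 28760.33058 / (1+0.121)^5 = 16246.72430
Total PV = 151385.86910 + 16246.72430 = 167632.59339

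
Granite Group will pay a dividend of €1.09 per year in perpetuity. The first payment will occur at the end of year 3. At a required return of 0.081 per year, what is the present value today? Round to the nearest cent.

€11.52

Value at end of year 2: C / r = €1.09 / 0.081 = €13.4568
Discount to today: PV = €13.4568 / (1 + 0.081)^2 = €13.4568 / 1.168561 = €11.52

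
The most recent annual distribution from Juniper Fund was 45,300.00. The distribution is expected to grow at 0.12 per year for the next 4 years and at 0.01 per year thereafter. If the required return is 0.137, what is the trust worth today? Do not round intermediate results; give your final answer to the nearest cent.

513719.81

D_1 = 50736.00000
D_2 = 56824.32000
D_3 = 63643.23840
D_4 = 71280.42701
Terminal value at year 4: TV = D_4×(1+g_2)/(r−g_2) = 71993.23128/0.127 = 566875.83684
P_0 = D_1/(1+r)^1 + D_2/(1+r)^2 + D_3/(1+r)^3 + D_4/(1+r)^4 + TV/(1+r)^4
    = 44622.69129 + 43955.50945 + 43298.30307 + 42650.92299 + 339192.37965 = 513719.80645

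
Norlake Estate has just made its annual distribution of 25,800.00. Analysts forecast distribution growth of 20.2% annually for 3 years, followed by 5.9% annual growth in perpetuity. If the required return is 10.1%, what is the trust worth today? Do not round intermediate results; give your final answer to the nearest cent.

938971.10

D_1 = 31011.60000
D_2 = 37275.94320
D_3 = 44805.68373
Terminal value at year 3: TV = D_3×(1+g_2)/(r−g_2) = 47449.21907/0.042 = 1129743.31110
P_0 = D_1/(1+r)^1 + D_2/(1+r)^2 + D_3/(1+r)^3 + TV/(1+r)^3
    = 28166.75749 + 30750.62898 + 33571.53137 + 846482.18372 = 938971.10156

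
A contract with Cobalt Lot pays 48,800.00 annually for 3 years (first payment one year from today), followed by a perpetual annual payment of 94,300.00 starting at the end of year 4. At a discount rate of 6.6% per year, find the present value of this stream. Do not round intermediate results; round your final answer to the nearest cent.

PV of 3-year annuity: 48,800.00 × [1 − (1+0.066)^−3] / 0.066 = 129008.34917
Perpetuity value at year 3: 94,300.00 / 0.066 = 1428787.87879
PV of perpetuity: 1428787.87879 / (1+0.066)^3 = 1179495.10569
Total PV = 129008.34917 + 1179495.10569 = 1308503.45487

1308503.45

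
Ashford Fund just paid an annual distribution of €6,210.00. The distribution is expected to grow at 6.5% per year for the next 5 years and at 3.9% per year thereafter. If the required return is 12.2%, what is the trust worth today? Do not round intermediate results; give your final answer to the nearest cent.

€86524.42

D_1 = 6613.65000
D_2 = 7043.53725
D_3 = 7501.36717
D_4 = 7988.95604
D_5 = 8508.23818
Terminal value at year 5: TV = D_5×(1+g_2)/(r−g_2) = 8840.05947/0.083 = 106506.74059
P_0 = D_1/(1+r)^1 + D_2/(1+r)^2 + D_3/(1+r)^3 + D_4/(1+r)^4 + D_5/(1+r)^5 + TV/(1+r)^5
    = 5894.51872 + 5595.06456 + 5310.82331 + 5041.02213 + 4784.92742 + 59898.06732 = 86524.42345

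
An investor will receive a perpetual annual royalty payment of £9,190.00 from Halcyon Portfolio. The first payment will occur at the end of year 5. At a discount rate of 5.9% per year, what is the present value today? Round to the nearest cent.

Value at end of year 4: C / r = £9,190.00 / 0.059 = £155,762.7119
Discount to today: PV = £155,762.7119 / (1 + 0.059)^4 = £155,762.7119 / 1.257720 = £123,845.34

£123845.34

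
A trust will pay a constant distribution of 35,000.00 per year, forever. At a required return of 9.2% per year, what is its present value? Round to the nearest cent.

Level perpetuity: PV = C / r = 35,000.00 / 0.092 = 380,434.78

380434.78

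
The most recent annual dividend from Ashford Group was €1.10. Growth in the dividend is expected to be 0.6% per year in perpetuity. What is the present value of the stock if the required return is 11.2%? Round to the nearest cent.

D₁ = D₀ × (1 + g) = €1.10 × 1.006 = €1.1066
Growing perpetuity: P = D₁ / (r − g) = €1.1066 / (0.112 − 0.006) = €10.44

€10.44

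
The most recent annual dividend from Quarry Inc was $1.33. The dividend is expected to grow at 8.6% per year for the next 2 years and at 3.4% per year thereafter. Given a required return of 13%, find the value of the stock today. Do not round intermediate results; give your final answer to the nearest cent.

D_1 = 1.44438
D_2 = 1.56860
Terminal value at year 2: TV = D_2×(1+g_2)/(r−g_2) = 1.62193/0.096 = 16.89509
P_0 = D_1/(1+r)^1 + D_2/(1+r)^2 + TV/(1+r)^2
    = 1.27821 + 1.22844 + 13.23134 = 15.73799

$15.74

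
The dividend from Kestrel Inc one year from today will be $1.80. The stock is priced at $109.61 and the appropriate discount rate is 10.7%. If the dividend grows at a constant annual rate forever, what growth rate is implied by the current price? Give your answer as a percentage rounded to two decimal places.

9.06%

P = D₁/(r−g) ⇒ g = r − D₁/P = 0.107 − $1.80/$109.61 = 0.090578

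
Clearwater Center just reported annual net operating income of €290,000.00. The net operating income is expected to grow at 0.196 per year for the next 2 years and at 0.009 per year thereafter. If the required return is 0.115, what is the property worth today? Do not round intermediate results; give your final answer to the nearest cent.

€3820845.08

D_1 = 346840.00000
D_2 = 414820.64000
Terminal value at year 2: TV = D_2×(1+g_2)/(r−g_2) = 418554.02576/0.106 = 3948622.88453
P_0 = D_1/(1+r)^1 + D_2/(1+r)^2 + TV/(1+r)^2
    = 311067.26457 + 333664.97617 + 3176112.83921 = 3820845.07996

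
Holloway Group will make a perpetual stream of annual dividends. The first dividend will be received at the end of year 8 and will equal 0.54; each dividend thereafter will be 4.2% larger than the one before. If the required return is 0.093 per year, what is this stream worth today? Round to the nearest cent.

Value at end of year 7: C₁ / (r − g) = 0.54 / (0.093 − 0.042) = 10.5882
Discount to today: PV = 10.5882 / (1 + 0.093)^7 = 10.5882 / 1.863550 = 5.68

5.68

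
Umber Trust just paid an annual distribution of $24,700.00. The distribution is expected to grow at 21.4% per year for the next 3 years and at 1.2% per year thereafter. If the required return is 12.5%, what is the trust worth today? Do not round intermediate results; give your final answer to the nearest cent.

$364424.58

D_1 = 29985.80000
D_2 = 36402.76120
D_3 = 44192.95210
Terminal value at year 3: TV = D_3×(1+g_2)/(r−g_2) = 44723.26752/0.113 = 395781.12851
P_0 = D_1/(1+r)^1 + D_2/(1+r)^2 + D_3/(1+r)^3 + TV/(1+r)^3
    = 26654.04444 + 28762.67552 + 31038.12273 + 277969.73635 = 364424.57904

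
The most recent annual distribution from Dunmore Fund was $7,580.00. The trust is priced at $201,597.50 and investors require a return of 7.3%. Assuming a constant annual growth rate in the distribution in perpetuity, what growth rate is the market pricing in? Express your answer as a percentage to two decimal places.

P = D₀(1+g)/(r−g) ⇒ P(r−g) = D₀(1+g) ⇒ g(P+D₀) = P·r − D₀
g = (P·r − D₀)/(P + D₀) = ($201,597.50×0.073 − $7,580.00) / ($201,597.50 + $7,580.00) = 0.034118

3.41%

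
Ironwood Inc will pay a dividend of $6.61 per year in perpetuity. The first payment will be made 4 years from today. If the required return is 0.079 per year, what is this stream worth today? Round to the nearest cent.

$66.61

Value at end of year 3: C / r = $6.61 / 0.079 = $83.6709
Discount to today: PV = $83.6709 / (1 + 0.079)^3 = $83.6709 / 1.256216 = $66.61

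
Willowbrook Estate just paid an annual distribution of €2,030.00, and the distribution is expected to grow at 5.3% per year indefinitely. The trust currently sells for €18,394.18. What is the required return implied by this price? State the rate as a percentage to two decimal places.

D₁ = €2,030.00 × 1.053 = €2,137.5900
P = D₁/(r − g) ⇒ r = D₁/P + g = €2,137.5900/€18,394.18 + 0.053 = 0.116210 + 0.053 = 0.169210

16.92%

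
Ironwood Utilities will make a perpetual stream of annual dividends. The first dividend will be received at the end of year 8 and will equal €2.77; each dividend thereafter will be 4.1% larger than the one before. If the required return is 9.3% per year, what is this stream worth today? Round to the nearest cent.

Value at end of year 7: C₁ / (r − g) = €2.77 / (0.093 − 0.041) = €53.2692
Discount to today: PV = €53.2692 / (1 + 0.093)^7 = €53.2692 / 1.863550 = €28.58

€28.58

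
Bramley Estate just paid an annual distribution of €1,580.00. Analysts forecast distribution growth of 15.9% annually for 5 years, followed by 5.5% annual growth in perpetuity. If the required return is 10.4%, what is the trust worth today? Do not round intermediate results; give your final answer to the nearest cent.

€52541.70

D_1 = 1831.22000
D_2 = 2122.38398
D_3 = 2459.84303
D_4 = 2850.95808
D_5 = 3304.26041
Terminal value at year 5: TV = D_5×(1+g_2)/(r−g_2) = 3485.99473/0.049 = 71142.74962
P_0 = D_1/(1+r)^1 + D_2/(1+r)^2 + D_3/(1+r)^3 + D_4/(1+r)^4 + D_5/(1+r)^5 + TV/(1+r)^5
    = 1658.71377 + 1741.34896 + 1828.10095 + 1919.17482 + 2014.78589 + 43379.57366 = 52541.69805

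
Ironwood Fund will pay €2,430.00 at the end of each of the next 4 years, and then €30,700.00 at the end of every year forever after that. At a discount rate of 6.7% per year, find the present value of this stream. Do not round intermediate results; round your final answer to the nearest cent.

€361800.39

PV of 4-year annuity: €2,430.00 × [1 − (1+0.067)^−4] / 0.067 = 8286.97623
Perpetuity value at year 4: €30,700.00 / 0.067 = 458208.95522
PV of perpetuity: 458208.95522 / (1+0.067)^4 = 353513.41189
Total PV = 8286.97623 + 353513.41189 = 361800.38812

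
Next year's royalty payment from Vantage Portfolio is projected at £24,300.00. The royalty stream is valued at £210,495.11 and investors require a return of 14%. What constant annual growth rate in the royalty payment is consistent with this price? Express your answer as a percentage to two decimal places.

P = D₁/(r−g) ⇒ g = r − D₁/P = 0.14 − £24,300.00/£210,495.11 = 0.024558

2.46%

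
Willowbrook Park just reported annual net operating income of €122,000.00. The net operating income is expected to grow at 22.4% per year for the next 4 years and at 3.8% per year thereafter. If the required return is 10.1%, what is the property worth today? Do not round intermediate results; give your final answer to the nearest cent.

D_1 = 149328.00000
D_2 = 182777.47200
D_3 = 223719.62573
D_4 = 273832.82189
Terminal value at year 4: TV = D_4×(1+g_2)/(r−g_2) = 284238.46912/0.063 = 4511721.73211
P_0 = D_1/(1+r)^1 + D_2/(1+r)^2 + D_3/(1+r)^3 + D_4/(1+r)^4 + TV/(1+r)^4
    = 135629.42779 + 150781.48921 + 167626.28773 + 186352.93023 + 3070386.37425 = 3710776.50921

€3710776.51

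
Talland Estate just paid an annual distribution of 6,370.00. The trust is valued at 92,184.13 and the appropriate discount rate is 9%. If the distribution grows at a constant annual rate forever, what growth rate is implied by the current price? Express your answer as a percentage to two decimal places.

P = D₀(1+g)/(r−g) ⇒ P(r−g) = D₀(1+g) ⇒ g(P+D₀) = P·r − D₀
g = (P·r − D₀)/(P + D₀) = (92,184.13×0.09 − 6,370.00) / (92,184.13 + 6,370.00) = 0.019548

1.95%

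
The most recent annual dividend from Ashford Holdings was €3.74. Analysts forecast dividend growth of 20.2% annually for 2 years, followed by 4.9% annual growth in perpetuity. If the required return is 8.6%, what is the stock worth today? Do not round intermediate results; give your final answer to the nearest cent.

€138.62

D_1 = 4.49548
D_2 = 5.40357
Terminal value at year 2: TV = D_2×(1+g_2)/(r−g_2) = 5.66834/0.037 = 153.19843
P_0 = D_1/(1+r)^1 + D_2/(1+r)^2 + TV/(1+r)^2
    = 4.13948 + 4.58164 + 129.89566 = 138.61679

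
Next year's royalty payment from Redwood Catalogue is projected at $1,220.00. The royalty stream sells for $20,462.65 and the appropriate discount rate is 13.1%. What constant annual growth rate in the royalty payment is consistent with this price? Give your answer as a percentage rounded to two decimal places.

7.14%

P = D₁/(r−g) ⇒ g = r − D₁/P = 0.131 − $1,220.00/$20,462.65 = 0.071379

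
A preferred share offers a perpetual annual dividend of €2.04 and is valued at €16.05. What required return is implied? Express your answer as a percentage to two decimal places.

P = C/r ⇒ r = C/P = €2.04/€16.05 = 0.127103

12.71%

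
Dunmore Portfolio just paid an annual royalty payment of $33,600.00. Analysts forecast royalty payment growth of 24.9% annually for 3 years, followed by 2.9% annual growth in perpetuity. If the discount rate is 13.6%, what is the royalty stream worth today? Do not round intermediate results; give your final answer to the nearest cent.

$551676.90

D_1 = 41966.40000
D_2 = 52416.03360
D_3 = 65467.62597
Terminal value at year 3: TV = D_3×(1+g_2)/(r−g_2) = 67366.18712/0.107 = 629590.53383
P_0 = D_1/(1+r)^1 + D_2/(1+r)^2 + D_3/(1+r)^3 + TV/(1+r)^3
    = 36942.25352 + 40616.96712 + 44657.21121 + 429460.47040 = 551676.90225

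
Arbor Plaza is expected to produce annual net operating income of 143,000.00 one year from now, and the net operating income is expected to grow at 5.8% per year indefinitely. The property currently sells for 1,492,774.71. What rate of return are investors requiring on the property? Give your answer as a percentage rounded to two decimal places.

P = D₁/(r − g) ⇒ r = D₁/P + g = 143,000.0000/1,492,774.71 + 0.058 = 0.095795 + 0.058 = 0.153795

15.38%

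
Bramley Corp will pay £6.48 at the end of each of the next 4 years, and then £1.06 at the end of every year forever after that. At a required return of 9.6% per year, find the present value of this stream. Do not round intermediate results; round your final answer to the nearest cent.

PV of 4-year annuity: £6.48 × [1 − (1+0.096)^−4] / 0.096 = 20.71986
Perpetuity value at year 4: £1.06 / 0.096 = 11.04167
PV of perpetuity: 11.04167 / (1+0.096)^4 = 7.65231
Total PV = 20.71986 + 7.65231 = 28.37216

£28.37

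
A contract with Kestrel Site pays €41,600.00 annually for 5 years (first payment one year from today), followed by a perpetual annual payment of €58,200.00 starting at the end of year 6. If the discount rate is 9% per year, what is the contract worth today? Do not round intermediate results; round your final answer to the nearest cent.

PV of 5-year annuity: €41,600.00 × [1 − (1+0.09)^−5] / 0.09 = 161809.49256
Perpetuity value at year 5: €58,200.00 / 0.09 = 646666.66667
PV of perpetuity: 646666.66667 / (1+0.09)^5 = 420288.96314
Total PV = 161809.49256 + 420288.96314 = 582098.45570

€582098.46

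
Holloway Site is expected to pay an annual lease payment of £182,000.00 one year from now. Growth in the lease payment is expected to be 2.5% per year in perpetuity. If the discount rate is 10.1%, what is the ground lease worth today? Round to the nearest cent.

Growing perpetuity: P = D₁ / (r − g) = £182,000.0000 / (0.101 − 0.025) = £2,394,736.84

£2394736.84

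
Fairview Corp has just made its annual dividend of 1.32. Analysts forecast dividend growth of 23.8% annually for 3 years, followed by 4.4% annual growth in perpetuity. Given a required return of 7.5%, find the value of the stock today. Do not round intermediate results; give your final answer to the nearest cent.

D_1 = 1.63416
D_2 = 2.02309
D_3 = 2.50459
Terminal value at year 3: TV = D_3×(1+g_2)/(r−g_2) = 2.61479/0.031 = 84.34798
P_0 = D_1/(1+r)^1 + D_2/(1+r)^2 + D_3/(1+r)^3 + TV/(1+r)^3
    = 1.52015 + 1.75065 + 2.01609 + 67.89680 = 73.18368

73.18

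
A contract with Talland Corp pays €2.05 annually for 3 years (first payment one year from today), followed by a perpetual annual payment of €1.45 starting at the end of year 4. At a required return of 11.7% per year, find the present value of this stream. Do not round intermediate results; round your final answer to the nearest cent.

€13.84

PV of 3-year annuity: €2.05 × [1 − (1+0.117)^−3] / 0.117 = 4.94925
Perpetuity value at year 3: €1.45 / 0.117 = 12.39316
PV of perpetuity: 12.39316 / (1+0.117)^3 = 8.89247
Total PV = 4.94925 + 8.89247 = 13.84172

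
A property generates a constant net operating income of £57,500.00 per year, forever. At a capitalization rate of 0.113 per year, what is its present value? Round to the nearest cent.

Level perpetuity: PV = C / r = £57,500.00 / 0.113 = £508,849.56

£508849.56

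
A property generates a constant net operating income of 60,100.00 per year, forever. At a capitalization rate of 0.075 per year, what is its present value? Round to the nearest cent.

Level perpetuity: PV = C / r = 60,100.00 / 0.075 = 801,333.33

801333.33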